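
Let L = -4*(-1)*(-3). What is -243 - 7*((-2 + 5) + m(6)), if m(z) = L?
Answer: -180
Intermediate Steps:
L = -12 (L = 4*(-3) = -12)
m(z) = -12
-243 - 7*((-2 + 5) + m(6)) = -243 - 7*((-2 + 5) - 12) = -243 - 7*(3 - 12) = -243 - 7*(-9) = -243 + 63 = -180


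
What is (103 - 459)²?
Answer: 126736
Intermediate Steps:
(103 - 459)² = (-356)² = 126736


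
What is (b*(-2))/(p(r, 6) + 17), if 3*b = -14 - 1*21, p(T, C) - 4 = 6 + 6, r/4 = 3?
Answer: 70/99 ≈ 0.70707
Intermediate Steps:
r = 12 (r = 4*3 = 12)
p(T, C) = 16 (p(T, C) = 4 + (6 + 6) = 4 + 12 = 16)
b = -35/3 (b = (-14 - 1*21)/3 = (-14 - 21)/3 = (1/3)*(-35) = -35/3 ≈ -11.667)
(b*(-2))/(p(r, 6) + 17) = (-35/3*(-2))/(16 + 17) = (70/3)/33 = (70/3)*(1/33) = 70/99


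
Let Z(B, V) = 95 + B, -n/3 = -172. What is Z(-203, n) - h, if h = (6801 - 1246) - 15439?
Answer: 9776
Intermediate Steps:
n = 516 (n = -3*(-172) = 516)
h = -9884 (h = 5555 - 15439 = -9884)
Z(-203, n) - h = (95 - 203) - 1*(-9884) = -108 + 9884 = 9776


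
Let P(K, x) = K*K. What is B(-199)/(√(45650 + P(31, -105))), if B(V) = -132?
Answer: -44*√5179/5179 ≈ -0.61141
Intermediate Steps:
P(K, x) = K²
B(-199)/(√(45650 + P(31, -105))) = -132/√(45650 + 31²) = -132/√(45650 + 961) = -132*√5179/15537 = -44*√5179/5179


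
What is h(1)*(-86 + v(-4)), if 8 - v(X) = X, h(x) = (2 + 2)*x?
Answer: -296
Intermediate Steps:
h(x) = 4*x
v(X) = 8 - X
h(1)*(-86 + v(-4)) = (4*1)*(-86 + (8 - 1*(-4))) = 4*(-86 + (8 + 4)) = 4*(-86 + 12) = 4*(-74) = -296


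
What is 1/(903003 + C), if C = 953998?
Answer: 1/1857001 ≈ 5.3850e-7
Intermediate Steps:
1/(903003 + C) = 1/(903003 + 953998) = 1/1857001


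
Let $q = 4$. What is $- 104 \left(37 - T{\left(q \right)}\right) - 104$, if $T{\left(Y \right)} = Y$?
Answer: $-3536$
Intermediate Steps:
$- 104 \left(37 - T{\left(q \right)}\right) - 104 = - 104 \left(37 - 4\right) - 104 = \left(-104\right) 33 - 104 = -3432 - 104 = -3536$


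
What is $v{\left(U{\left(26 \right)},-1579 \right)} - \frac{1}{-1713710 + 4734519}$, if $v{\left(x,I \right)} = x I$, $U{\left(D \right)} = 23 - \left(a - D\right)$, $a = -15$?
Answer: $- \frac{305270874305}{3020809} \approx -1.0106 \cdot 10^{5}$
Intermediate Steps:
$U{\left(D \right)} = 38 + D$ ($U{\left(D \right)} = 23 - \left(-15 - D\right) = 23 + \left(15 + D\right) = 38 + D$)
$v{\left(x,I \right)} = I x$
$v{\left(U{\left(26 \right)},-1579 \right)} - \frac{1}{-1713710 + 4734519} = - 1579 \left(38 + 26\right) - \frac{1}{-1713710 + 4734519} = \left(-1579\right) 64 - \frac{1}{3020809} = -101056 - \frac{1}{3020809} = - \frac{305270874305}{3020809}$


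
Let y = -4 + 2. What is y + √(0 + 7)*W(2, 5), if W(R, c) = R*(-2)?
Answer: -2 - 4*√7 ≈ -12.583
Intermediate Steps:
W(R, c) = -2*R
y = -2
y + √(0 + 7)*W(2, 5) = -2 + √(0 + 7)*(-2*2) = -2 + √7*(-4) = -2 - 4*√7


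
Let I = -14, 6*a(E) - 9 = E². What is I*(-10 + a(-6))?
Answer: 35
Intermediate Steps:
a(E) = 3/2 + E²/6
I*(-10 + a(-6)) = -14*(-10 + (3/2 + (⅙)*(-6)²)) = -14*(-10 + (3/2 + (⅙)*36)) = -14*(-10 + (3/2 + 6)) = -14*(-10 + 15/2) = -14*(-5/2) = 35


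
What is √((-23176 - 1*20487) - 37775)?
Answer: 7*I*√1662 ≈ 285.37*I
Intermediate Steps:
√((-23176 - 1*20487) - 37775) = √((-23176 - 20487) - 37775) = √(-43663 - 37775) = √(-81438) = 7*I*√1662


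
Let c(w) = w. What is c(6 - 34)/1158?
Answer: -14/579 ≈ -0.024180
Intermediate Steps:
c(6 - 34)/1158 = (6 - 34)/1158 = -28*1/1158 = -14/579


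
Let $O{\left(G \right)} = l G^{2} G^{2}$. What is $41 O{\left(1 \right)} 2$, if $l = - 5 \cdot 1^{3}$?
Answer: $-410$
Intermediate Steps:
$l = -5$ ($l = \left(-5\right) 1 = -5$)
$O{\left(G \right)} = - 5 G^{4}$ ($O{\left(G \right)} = - 5 G^{2} G^{2} = - 5 G^{4}$)
$41 O{\left(1 \right)} 2 = 41 \left(- 5 \cdot 1^{4}\right) 2 = 41 \left(\left(-5\right) 1\right) 2 = 41 \left(-5\right) 2 = \left(-205\right) 2 = -410$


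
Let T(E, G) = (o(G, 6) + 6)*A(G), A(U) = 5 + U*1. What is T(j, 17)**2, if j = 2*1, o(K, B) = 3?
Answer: 39204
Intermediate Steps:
j = 2
A(U) = 5 + U
T(E, G) = 45 + 9*G (T(E, G) = (3 + 6)*(5 + G) = 9*(5 + G) = 45 + 9*G)
T(j, 17)**2 = (45 + 9*17)**2 = (45 + 153)**2 = 198**2 = 39204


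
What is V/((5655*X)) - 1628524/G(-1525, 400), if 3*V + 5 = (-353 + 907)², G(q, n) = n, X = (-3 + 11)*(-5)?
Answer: -2763097877/678600 ≈ -4071.8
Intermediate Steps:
X = -40 (X = 8*(-5) = -40)
V = 306911/3 (V = -5/3 + (-353 + 907)²/3 = -5/3 + (⅓)*554² = -5/3 + (⅓)*306916 = -5/3 + 306916/3 = 306911/3 ≈ 1.0230e+5)
V/((5655*X)) - 1628524/G(-1525, 400) = 306911/(3*((5655*(-40)))) - 1628524/400 = (306911/3)/(-226200) - 1628524*1/400 = (306911/3)*(-1/226200) - 407131/100 = -306911/678600 - 407131/100 = -2763097877/678600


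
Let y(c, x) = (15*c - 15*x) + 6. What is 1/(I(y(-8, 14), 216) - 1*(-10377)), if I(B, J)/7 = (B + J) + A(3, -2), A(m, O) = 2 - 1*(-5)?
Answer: 1/9670 ≈ 0.00010341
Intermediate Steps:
A(m, O) = 7 (A(m, O) = 2 + 5 = 7)
y(c, x) = 6 - 15*x + 15*c (y(c, x) = (-15*x + 15*c) + 6 = 6 - 15*x + 15*c)
I(B, J) = 49 + 7*B + 7*J (I(B, J) = 7*((B + J) + 7) = 7*(7 + B + J) = 49 + 7*B + 7*J)
1/(I(y(-8, 14), 216) - 1*(-10377)) = 1/((49 + 7*(6 - 15*14 + 15*(-8)) + 7*216) - 1*(-10377)) = 1/((49 + 7*(6 - 210 - 120) + 1512) + 10377) = 1/((49 + 7*(-324) + 1512) + 10377) = 1/((49 - 2268 + 1512) + 10377) = 1/(-707 + 10377) = 1/9670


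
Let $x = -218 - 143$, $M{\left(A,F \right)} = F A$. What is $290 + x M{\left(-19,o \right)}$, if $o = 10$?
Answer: $68880$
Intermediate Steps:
$M{\left(A,F \right)} = A F$
$x = -361$ ($x = -218 - 143 = -361$)
$290 + x M{\left(-19,o \right)} = 290 - 361 \left(\left(-19\right) 10\right) = 290 - -68590 = 290 + 68590 = 68880$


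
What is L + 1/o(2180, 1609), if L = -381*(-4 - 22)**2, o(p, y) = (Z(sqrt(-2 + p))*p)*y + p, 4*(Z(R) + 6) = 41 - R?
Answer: -20800742870768689/80762020185 - 1609*sqrt(2)/80762020185 ≈ -2.5756e+5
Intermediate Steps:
Z(R) = 17/4 - R/4 (Z(R) = -6 + (41 - R)/4 = -6 + (41/4 - R/4) = 17/4 - R/4)
o(p, y) = p + p*y*(17/4 - sqrt(-2 + p)/4) (o(p, y) = ((17/4 - sqrt(-2 + p)/4)*p)*y + p = (p*(17/4 - sqrt(-2 + p)/4))*y + p = p*y*(17/4 - sqrt(-2 + p)/4) + p = p + p*y*(17/4 - sqrt(-2 + p)/4))
L = -257556 (L = -381*(-26)**2 = -381*676 = -257556)
L + 1/o(2180, 1609) = -257556 + 1/(-1/4*2180*(-4 + 1609*(-17 + sqrt(-2 + 2180)))) = -257556 + 1/(-1/4*2180*(-4 + 1609*(-17 + sqrt(2178)))) = -257556 + 1/(-1/4*2180*(-4 + 1609*(-17 + 33*sqrt(2)))) = -257556 + 1/(-1/4*2180*(-4 + (-27353 + 53097*sqrt(2)))) = -257556 + 1/(-1/4*2180*(-27357 + 53097*sqrt(2))) = -257556 + 1/(14909565 - 28937865*sqrt(2))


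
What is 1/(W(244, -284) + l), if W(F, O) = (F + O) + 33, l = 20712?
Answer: 1/20705 ≈ 4.8298e-5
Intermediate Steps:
W(F, O) = 33 + F + O
1/(W(244, -284) + l) = 1/((33 + 244 - 284) + 20712) = 1/(-7 + 20712) = 1/20705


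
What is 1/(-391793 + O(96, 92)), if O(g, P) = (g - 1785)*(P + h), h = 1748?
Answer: -1/3499553 ≈ -2.8575e-7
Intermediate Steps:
O(g, P) = (-1785 + g)*(1748 + P) (O(g, P) = (g - 1785)*(P + 1748) = (-1785 + g)*(1748 + P))
1/(-391793 + O(96, 92)) = 1/(-391793 + (-3120180 - 1785*92 + 1748*96 + 92*96)) = 1/(-391793 + (-3120180 - 164220 + 167808 + 8832)) = 1/(-391793 - 3107760) = 1/(-3499553) = -1/3499553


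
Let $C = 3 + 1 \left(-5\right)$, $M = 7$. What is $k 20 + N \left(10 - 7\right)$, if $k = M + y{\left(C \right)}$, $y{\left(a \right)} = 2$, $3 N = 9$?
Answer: $189$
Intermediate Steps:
$C = -2$ ($C = 3 - 5 = -2$)
$N = 3$ ($N = \frac{1}{3} \cdot 9 = 3$)
$k = 9$ ($k = 7 + 2 = 9$)
$k 20 + N \left(10 - 7\right) = 9 \cdot 20 + 3 \left(10 - 7\right) = 180 + 3 \cdot 3 = 180 + 9 = 189$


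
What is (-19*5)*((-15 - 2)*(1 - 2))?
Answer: -1615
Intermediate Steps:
(-19*5)*((-15 - 2)*(1 - 2)) = -(-1615)*(-1) = -95*17 = -1615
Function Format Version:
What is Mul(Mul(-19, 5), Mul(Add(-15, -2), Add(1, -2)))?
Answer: -1615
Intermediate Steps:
Mul(Mul(-19, 5), Mul(Add(-15, -2), Add(1, -2))) = Mul(-95, Mul(-17, -1)) = Mul(-95, 17) = -1615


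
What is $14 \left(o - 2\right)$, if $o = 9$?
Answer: $98$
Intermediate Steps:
$14 \left(o - 2\right) = 14 \left(9 - 2\right) = 14 \cdot 7 = 98$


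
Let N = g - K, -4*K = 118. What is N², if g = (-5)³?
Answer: 36481/4 ≈ 9120.3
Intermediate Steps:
K = -59/2 (K = -¼*118 = -59/2 ≈ -29.500)
g = -125
N = -191/2 (N = -125 - 1*(-59/2) = -125 + 59/2 = -191/2 ≈ -95.500)
N² = (-191/2)² = 36481/4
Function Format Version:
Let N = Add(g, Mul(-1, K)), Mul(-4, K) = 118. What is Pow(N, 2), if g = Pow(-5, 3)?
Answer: Rational(36481, 4) ≈ 9120.3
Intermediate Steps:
K = Rational(-59, 2) (K = Mul(Rational(-1, 4), 118) = Rational(-59, 2) ≈ -29.500)
g = -125
N = Rational(-191, 2) (N = Add(-125, Mul(-1, Rational(-59, 2))) = Add(-125, Rational(59, 2)) = Rational(-191, 2) ≈ -95.500)
Pow(N, 2) = Pow(Rational(-191, 2), 2) = Rational(36481, 4)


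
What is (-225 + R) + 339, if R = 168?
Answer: 282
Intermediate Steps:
(-225 + R) + 339 = (-225 + 168) + 339 = -57 + 339 = 282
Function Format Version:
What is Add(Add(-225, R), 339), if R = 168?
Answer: 282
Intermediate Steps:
Add(Add(-225, R), 339) = Add(Add(-225, 168), 339) = Add(-57, 339) = 282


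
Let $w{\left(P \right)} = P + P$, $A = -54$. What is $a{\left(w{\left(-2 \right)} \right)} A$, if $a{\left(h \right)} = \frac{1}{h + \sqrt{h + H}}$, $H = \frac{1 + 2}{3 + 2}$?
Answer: $\frac{1080}{97} + \frac{54 i \sqrt{85}}{97} \approx 11.134 + 5.1325 i$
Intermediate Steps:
$H = \frac{3}{5} \approx 0.6$
$w{\left(P \right)} = 2 P$
$a{\left(h \right)} = \frac{1}{h + \sqrt{\frac{3}{5} + h}}$ ($a{\left(h \right)} = \frac{1}{h + \sqrt{h + \frac{3}{5}}} = \frac{1}{h + \sqrt{\frac{3}{5} + h}}$)
$a{\left(w{\left(-2 \right)} \right)} A = \frac{5}{5 \cdot 2 \left(-2\right) + \sqrt{5} \sqrt{3 + 5 \cdot 2 \left(-2\right)}} \left(-54\right) = \frac{5}{5 \left(-4\right) + \sqrt{5} \sqrt{3 + 5 \left(-4\right)}} \left(-54\right) = \frac{5}{-20 + \sqrt{5} \sqrt{3 - 20}} \left(-54\right) = \frac{5}{-20 + \sqrt{5} \sqrt{-17}} \left(-54\right) = \frac{5}{-20 + \sqrt{5} i \sqrt{17}} \left(-54\right) = \frac{5}{-20 + i \sqrt{85}} \left(-54\right) = - \frac{270}{-20 + i \sqrt{85}}$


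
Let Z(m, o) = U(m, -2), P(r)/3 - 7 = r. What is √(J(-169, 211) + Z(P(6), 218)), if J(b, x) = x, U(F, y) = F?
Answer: 5*√10 ≈ 15.811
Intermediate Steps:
P(r) = 21 + 3*r
Z(m, o) = m
√(J(-169, 211) + Z(P(6), 218)) = √(211 + (21 + 3*6)) = √(211 + (21 + 18)) = √(211 + 39) = √250 = 5*√10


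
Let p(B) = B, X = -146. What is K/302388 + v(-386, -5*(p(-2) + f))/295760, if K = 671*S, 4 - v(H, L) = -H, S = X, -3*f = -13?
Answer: -3636242047/11179284360 ≈ -0.32527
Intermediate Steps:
f = 13/3 (f = -⅓*(-13) = 13/3 ≈ 4.3333)
S = -146
v(H, L) = 4 + H (v(H, L) = 4 - (-1)*H = 4 + H)
K = -97966 (K = 671*(-146) = -97966)
K/302388 + v(-386, -5*(p(-2) + f))/295760 = -97966/302388 + (4 - 386)/295760 = -97966*1/302388 - 382*1/295760 = -48983/151194 - 191/147880 = -3636242047/11179284360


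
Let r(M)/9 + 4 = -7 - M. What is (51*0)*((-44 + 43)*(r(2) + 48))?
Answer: 0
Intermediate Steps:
r(M) = -99 - 9*M (r(M) = -36 + 9*(-7 - M) = -36 + (-63 - 9*M) = -99 - 9*M)
(51*0)*((-44 + 43)*(r(2) + 48)) = (51*0)*((-44 + 43)*((-99 - 9*2) + 48)) = 0*(-((-99 - 18) + 48)) = 0*(-(-117 + 48)) = 0*(-1*(-69)) = 0*69 = 0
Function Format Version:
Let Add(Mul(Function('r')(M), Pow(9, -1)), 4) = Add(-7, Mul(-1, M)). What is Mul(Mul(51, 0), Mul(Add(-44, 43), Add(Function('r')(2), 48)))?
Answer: 0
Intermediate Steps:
Function('r')(M) = Add(-99, Mul(-9, M)) (Function('r')(M) = Add(-36, Mul(9, Add(-7, Mul(-1, M)))) = Add(-36, Add(-63, Mul(-9, M))) = Add(-99, Mul(-9, M)))
Mul(Mul(51, 0), Mul(Add(-44, 43), Add(Function('r')(2), 48))) = Mul(Mul(51, 0), Mul(Add(-44, 43), Add(Add(-99, Mul(-9, 2)), 48))) = Mul(0, Mul(-1, Add(Add(-99, -18), 48))) = Mul(0, Mul(-1, Add(-117, 48))) = Mul(0, Mul(-1, -69)) = Mul(0, 69) = 0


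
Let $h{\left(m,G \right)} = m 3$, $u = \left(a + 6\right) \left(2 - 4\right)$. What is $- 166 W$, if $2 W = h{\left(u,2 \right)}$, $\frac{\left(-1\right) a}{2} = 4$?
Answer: $-996$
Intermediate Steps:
$a = -8$ ($a = \left(-2\right) 4 = -8$)
$u = 4$ ($u = \left(-8 + 6\right) \left(2 - 4\right) = \left(-2\right) \left(-2\right) = 4$)
$h{\left(m,G \right)} = 3 m$
$W = 6$ ($W = \frac{3 \cdot 4}{2} = \frac{1}{2} \cdot 12 = 6$)
$- 166 W = \left(-166\right) 6 = -996$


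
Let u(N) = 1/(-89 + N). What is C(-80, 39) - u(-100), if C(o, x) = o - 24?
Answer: -19655/189 ≈ -103.99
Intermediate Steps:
C(o, x) = -24 + o
C(-80, 39) - u(-100) = (-24 - 80) - 1/(-89 - 100) = -104 - 1/(-189) = -104 - 1*(-1/189) = -104 + 1/189 = -19655/189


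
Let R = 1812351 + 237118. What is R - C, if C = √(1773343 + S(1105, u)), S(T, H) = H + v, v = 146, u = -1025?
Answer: 2049469 - 4*√110779 ≈ 2.0481e+6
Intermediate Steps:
S(T, H) = 146 + H (S(T, H) = H + 146 = 146 + H)
R = 2049469
C = 4*√110779 (C = √(1773343 + (146 - 1025)) = √(1773343 - 879) = √1772464 = 4*√110779 ≈ 1331.3)
R - C = 2049469 - 4*√110779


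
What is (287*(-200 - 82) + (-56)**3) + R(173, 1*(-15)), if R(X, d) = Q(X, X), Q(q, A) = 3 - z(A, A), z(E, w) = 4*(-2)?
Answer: -256539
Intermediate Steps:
z(E, w) = -8
Q(q, A) = 11 (Q(q, A) = 3 - 1*(-8) = 3 + 8 = 11)
R(X, d) = 11
(287*(-200 - 82) + (-56)**3) + R(173, 1*(-15)) = (287*(-200 - 82) + (-56)**3) + 11 = (287*(-282) - 175616) + 11 = (-80934 - 175616) + 11 = -256550 + 11 = -256539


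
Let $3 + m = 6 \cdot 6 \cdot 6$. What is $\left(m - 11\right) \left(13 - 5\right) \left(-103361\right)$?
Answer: $-167031376$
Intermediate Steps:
$m = 213$ ($m = -3 + 6 \cdot 6 \cdot 6 = -3 + 36 \cdot 6 = -3 + 216 = 213$)
$\left(m - 11\right) \left(13 - 5\right) \left(-103361\right) = \left(213 - 11\right) \left(13 - 5\right) \left(-103361\right) = 202 \cdot 8 \left(-103361\right) = 1616 \left(-103361\right) = -167031376$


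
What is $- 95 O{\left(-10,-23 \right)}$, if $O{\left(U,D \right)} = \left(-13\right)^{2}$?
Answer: $-16055$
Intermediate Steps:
$O{\left(U,D \right)} = 169$
$- 95 O{\left(-10,-23 \right)} = \left(-95\right) 169 = -16055$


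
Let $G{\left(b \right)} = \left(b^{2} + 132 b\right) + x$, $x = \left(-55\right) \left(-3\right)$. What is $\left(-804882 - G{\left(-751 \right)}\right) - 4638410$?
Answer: $-5908326$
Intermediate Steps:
$x = 165$
$G{\left(b \right)} = 165 + b^{2} + 132 b$ ($G{\left(b \right)} = \left(b^{2} + 132 b\right) + 165 = 165 + b^{2} + 132 b$)
$\left(-804882 - G{\left(-751 \right)}\right) - 4638410 = \left(-804882 - \left(165 + \left(-751\right)^{2} + 132 \left(-751\right)\right)\right) - 4638410 = \left(-804882 - \left(165 + 564001 - 99132\right)\right) - 4638410 = \left(-804882 - 465034\right) - 4638410 = -1269916 - 4638410 = -5908326$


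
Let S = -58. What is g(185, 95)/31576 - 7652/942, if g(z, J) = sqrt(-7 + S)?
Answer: -3826/471 + I*sqrt(65)/31576 ≈ -8.1231 + 0.00025533*I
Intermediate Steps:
g(z, J) = I*sqrt(65) (g(z, J) = sqrt(-7 - 58) = sqrt(-65) = I*sqrt(65))
g(185, 95)/31576 - 7652/942 = (I*sqrt(65))/31576 - 7652/942 = (I*sqrt(65))*(1/31576) - 7652*1/942 = I*sqrt(65)/31576 - 3826/471 = -3826/471 + I*sqrt(65)/31576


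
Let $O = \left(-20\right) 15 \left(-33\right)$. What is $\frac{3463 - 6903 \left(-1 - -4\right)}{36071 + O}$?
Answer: $- \frac{17246}{45971} \approx -0.37515$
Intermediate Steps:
$O = 9900$ ($O = \left(-300\right) \left(-33\right) = 9900$)
$\frac{3463 - 6903 \left(-1 - -4\right)}{36071 + O} = \frac{3463 - 6903 \left(-1 - -4\right)}{36071 + 9900} = \frac{3463 - 6903 \left(-1 + 4\right)}{45971} = \left(3463 - 20709\right) \frac{1}{45971} = \left(-17246\right) \frac{1}{45971} = - \frac{17246}{45971}$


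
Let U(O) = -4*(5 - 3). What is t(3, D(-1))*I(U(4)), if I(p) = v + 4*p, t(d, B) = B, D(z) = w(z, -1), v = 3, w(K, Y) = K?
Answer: 29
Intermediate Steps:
D(z) = z
U(O) = -8 (U(O) = -4*2 = -8)
I(p) = 3 + 4*p
t(3, D(-1))*I(U(4)) = -(3 + 4*(-8)) = -(3 - 32) = -1*(-29) = 29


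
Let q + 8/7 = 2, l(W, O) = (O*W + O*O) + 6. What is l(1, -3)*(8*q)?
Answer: 576/7 ≈ 82.286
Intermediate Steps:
l(W, O) = 6 + O² + O*W (l(W, O) = (O*W + O²) + 6 = (O² + O*W) + 6 = 6 + O² + O*W)
q = 6/7 (q = -8/7 + 2 = 6/7 ≈ 0.85714)
l(1, -3)*(8*q) = (6 + (-3)² - 3*1)*(8*(6/7)) = (6 + 9 - 3)*(48/7) = 12*(48/7) = 576/7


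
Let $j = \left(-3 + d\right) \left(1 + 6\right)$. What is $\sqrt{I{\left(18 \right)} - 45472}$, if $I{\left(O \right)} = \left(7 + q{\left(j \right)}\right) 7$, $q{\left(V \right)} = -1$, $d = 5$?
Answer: $i \sqrt{45430} \approx 213.14 i$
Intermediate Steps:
$j = 14$ ($j = \left(-3 + 5\right) \left(1 + 6\right) = 2 \cdot 7 = 14$)
$I{\left(O \right)} = 42$ ($I{\left(O \right)} = \left(7 - 1\right) 7 = 6 \cdot 7 = 42$)
$\sqrt{I{\left(18 \right)} - 45472} = \sqrt{42 - 45472} = \sqrt{-45430} = i \sqrt{45430}$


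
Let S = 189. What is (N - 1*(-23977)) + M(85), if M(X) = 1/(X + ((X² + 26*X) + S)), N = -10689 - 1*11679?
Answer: 15621782/9709 ≈ 1609.0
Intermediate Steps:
N = -22368 (N = -10689 - 11679 = -22368)
M(X) = 1/(189 + X² + 27*X) (M(X) = 1/(X + ((X² + 26*X) + 189)) = 1/(X + (189 + X² + 26*X)) = 1/(189 + X² + 27*X))
(N - 1*(-23977)) + M(85) = (-22368 - 1*(-23977)) + 1/(189 + 85² + 27*85) = (-22368 + 23977) + 1/(189 + 7225 + 2295) = 1609 + 1/9709 = 15621782/9709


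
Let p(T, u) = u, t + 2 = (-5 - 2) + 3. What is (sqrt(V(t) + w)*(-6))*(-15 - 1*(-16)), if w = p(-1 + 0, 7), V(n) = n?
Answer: -6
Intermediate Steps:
t = -6 (t = -2 + ((-5 - 2) + 3) = -2 + (-7 + 3) = -2 - 4 = -6)
w = 7
(sqrt(V(t) + w)*(-6))*(-15 - 1*(-16)) = (sqrt(-6 + 7)*(-6))*(-15 - 1*(-16)) = (sqrt(1)*(-6))*(-15 + 16) = (1*(-6))*1 = -6*1 = -6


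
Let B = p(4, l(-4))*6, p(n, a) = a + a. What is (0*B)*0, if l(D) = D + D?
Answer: 0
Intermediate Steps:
l(D) = 2*D
p(n, a) = 2*a
B = -96 (B = (2*(2*(-4)))*6 = (2*(-8))*6 = -16*6 = -96)
(0*B)*0 = (0*(-96))*0 = 0*0 = 0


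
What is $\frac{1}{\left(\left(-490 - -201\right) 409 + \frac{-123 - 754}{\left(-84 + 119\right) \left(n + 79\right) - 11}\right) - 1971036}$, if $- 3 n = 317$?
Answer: $- \frac{2833}{5918805790} \approx -4.7864 \cdot 10^{-7}$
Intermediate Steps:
$n = - \frac{317}{3}$ ($n = \left(- \frac{1}{3}\right) 317 = - \frac{317}{3} \approx -105.67$)
$\frac{1}{\left(\left(-490 - -201\right) 409 + \frac{-123 - 754}{\left(-84 + 119\right) \left(n + 79\right) - 11}\right) - 1971036} = \frac{1}{\left(\left(-490 - -201\right) 409 + \frac{-123 - 754}{\left(-84 + 119\right) \left(- \frac{317}{3} + 79\right) - 11}\right) - 1971036} = \frac{1}{\left(\left(-490 + 201\right) 409 - \frac{877}{35 \left(- \frac{80}{3}\right) - 11}\right) - 1971036} = \frac{1}{\left(\left(-289\right) 409 - \frac{877}{- \frac{2800}{3} - 11}\right) - 1971036} = \frac{1}{\left(-118201 - \frac{877}{- \frac{2833}{3}}\right) - 1971036} = \frac{1}{\left(-118201 - - \frac{2631}{2833}\right) - 1971036} = \frac{1}{\left(-118201 + \frac{2631}{2833}\right) - 1971036} = \frac{1}{- \frac{334860802}{2833} - 1971036} = \frac{1}{- \frac{5918805790}{2833}} = - \frac{2833}{5918805790}$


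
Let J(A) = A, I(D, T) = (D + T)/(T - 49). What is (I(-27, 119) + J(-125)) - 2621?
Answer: -96064/35 ≈ -2744.7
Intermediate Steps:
I(D, T) = (D + T)/(-49 + T)
(I(-27, 119) + J(-125)) - 2621 = ((-27 + 119)/(-49 + 119) - 125) - 2621 = (92/70 - 125) - 2621 = ((1/70)*92 - 125) - 2621 = (46/35 - 125) - 2621 = -4329/35 - 2621 = -96064/35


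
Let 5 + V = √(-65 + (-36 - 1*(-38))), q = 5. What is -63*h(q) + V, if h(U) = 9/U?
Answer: -592/5 + 3*I*√7 ≈ -118.4 + 7.9373*I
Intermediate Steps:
V = -5 + 3*I*√7 (V = -5 + √(-65 + (-36 - 1*(-38))) = -5 + √(-65 + (-36 + 38)) = -5 + √(-65 + 2) = -5 + √(-63) = -5 + 3*I*√7 ≈ -5.0 + 7.9373*I)
-63*h(q) + V = -567/5 + (-5 + 3*I*√7) = -592/5 + 3*I*√7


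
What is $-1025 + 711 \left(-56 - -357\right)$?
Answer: $212986$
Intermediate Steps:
$-1025 + 711 \left(-56 - -357\right) = -1025 + 711 \left(-56 + 357\right) = -1025 + 711 \cdot 301 = -1025 + 214011 = 212986$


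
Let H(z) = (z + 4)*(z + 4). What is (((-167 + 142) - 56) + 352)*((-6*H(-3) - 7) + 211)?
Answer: 53658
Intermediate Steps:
H(z) = (4 + z)**2 (H(z) = (4 + z)*(4 + z) = (4 + z)**2)
(((-167 + 142) - 56) + 352)*((-6*H(-3) - 7) + 211) = (((-167 + 142) - 56) + 352)*((-6*(4 - 3)**2 - 7) + 211) = ((-25 - 56) + 352)*((-6*1**2 - 7) + 211) = (-81 + 352)*((-6*1 - 7) + 211) = 271*((-6 - 7) + 211) = 271*(-13 + 211) = 271*198 = 53658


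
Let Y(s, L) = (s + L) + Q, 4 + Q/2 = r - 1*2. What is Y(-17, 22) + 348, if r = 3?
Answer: 347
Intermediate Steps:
Q = -6 (Q = -8 + 2*(3 - 1*2) = -8 + 2*(3 - 2) = -8 + 2*1 = -8 + 2 = -6)
Y(s, L) = -6 + L + s (Y(s, L) = (s + L) - 6 = (L + s) - 6 = -6 + L + s)
Y(-17, 22) + 348 = (-6 + 22 - 17) + 348 = -1 + 348 = 347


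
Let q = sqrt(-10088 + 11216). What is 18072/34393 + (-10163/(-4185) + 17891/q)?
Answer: 425167379/143934705 + 17891*sqrt(282)/564 ≈ 535.65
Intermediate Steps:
q = 2*sqrt(282) (q = sqrt(1128) = 2*sqrt(282) ≈ 33.586)
18072/34393 + (-10163/(-4185) + 17891/q) = 18072/34393 + (-10163/(-4185) + 17891/((2*sqrt(282)))) = 18072*(1/34393) + (-10163*(-1/4185) + 17891*(sqrt(282)/564)) = 18072/34393 + (10163/4185 + 17891*sqrt(282)/564) = 425167379/143934705 + 17891*sqrt(282)/564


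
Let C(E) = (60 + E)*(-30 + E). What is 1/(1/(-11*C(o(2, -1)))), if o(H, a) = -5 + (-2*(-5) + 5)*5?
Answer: -57200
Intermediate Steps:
o(H, a) = 70 (o(H, a) = -5 + (10 + 5)*5 = -5 + 15*5 = -5 + 75 = 70)
C(E) = (-30 + E)*(60 + E)
1/(1/(-11*C(o(2, -1)))) = 1/(1/(-11*(-1800 + 70² + 30*70))) = 1/(1/(-11*(-1800 + 4900 + 2100))) = 1/(1/(-11*5200)) = 1/(1/(-57200)) = 1/(-1/57200) = -57200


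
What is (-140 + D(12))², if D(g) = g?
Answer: 16384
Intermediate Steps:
(-140 + D(12))² = (-140 + 12)² = (-128)² = 16384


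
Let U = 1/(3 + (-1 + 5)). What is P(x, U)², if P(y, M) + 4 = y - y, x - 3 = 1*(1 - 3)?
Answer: 16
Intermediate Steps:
U = ⅐ (U = 1/(3 + 4) = 1/7 = ⅐ ≈ 0.14286)
x = 1 (x = 3 + 1*(1 - 3) = 3 + 1*(-2) = 3 - 2 = 1)
P(y, M) = -4 (P(y, M) = -4 + (y - y) = -4 + 0 = -4)
P(x, U)² = (-4)² = 16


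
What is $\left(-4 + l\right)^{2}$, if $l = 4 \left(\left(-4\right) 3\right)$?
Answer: $2704$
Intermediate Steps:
$l = -48$ ($l = 4 \left(-12\right) = -48$)
$\left(-4 + l\right)^{2} = \left(-4 - 48\right)^{2} = \left(-52\right)^{2} = 2704$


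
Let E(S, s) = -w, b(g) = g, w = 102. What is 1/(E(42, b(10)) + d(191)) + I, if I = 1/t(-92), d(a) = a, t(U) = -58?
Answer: -31/5162 ≈ -0.0060054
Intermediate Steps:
E(S, s) = -102 (E(S, s) = -1*102 = -102)
I = -1/58 (I = 1/(-58) = -1/58 ≈ -0.017241)
1/(E(42, b(10)) + d(191)) + I = 1/(-102 + 191) - 1/58 = 1/89 - 1/58 = -31/5162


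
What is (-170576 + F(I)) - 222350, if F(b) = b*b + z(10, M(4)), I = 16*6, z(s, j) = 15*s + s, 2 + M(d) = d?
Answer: -383550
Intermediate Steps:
M(d) = -2 + d
z(s, j) = 16*s
I = 96
F(b) = 160 + b**2 (F(b) = b*b + 16*10 = b**2 + 160 = 160 + b**2)
(-170576 + F(I)) - 222350 = (-170576 + (160 + 96**2)) - 222350 = (-170576 + (160 + 9216)) - 222350 = (-170576 + 9376) - 222350 = -161200 - 222350 = -383550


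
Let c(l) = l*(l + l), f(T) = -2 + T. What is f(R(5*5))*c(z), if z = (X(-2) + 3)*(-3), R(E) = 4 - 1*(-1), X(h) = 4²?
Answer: 19494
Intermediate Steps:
X(h) = 16
R(E) = 5 (R(E) = 4 + 1 = 5)
z = -57 (z = (16 + 3)*(-3) = 19*(-3) = -57)
c(l) = 2*l² (c(l) = l*(2*l) = 2*l²)
f(R(5*5))*c(z) = (-2 + 5)*(2*(-57)²) = 3*(2*3249) = 3*6498 = 19494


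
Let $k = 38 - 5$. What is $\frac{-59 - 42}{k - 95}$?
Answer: $\frac{101}{62} \approx 1.629$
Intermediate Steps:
$k = 33$ ($k = 38 - 5 = 33$)
$\frac{-59 - 42}{k - 95} = \frac{-59 - 42}{33 - 95} = - \frac{101}{-62} = \left(-101\right) \left(- \frac{1}{62}\right) = \frac{101}{62}$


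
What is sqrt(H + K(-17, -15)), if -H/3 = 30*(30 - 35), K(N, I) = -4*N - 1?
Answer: sqrt(517) ≈ 22.738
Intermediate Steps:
K(N, I) = -1 - 4*N
H = 450 (H = -90*(30 - 35) = -90*(-5) = -3*(-150) = 450)
sqrt(H + K(-17, -15)) = sqrt(450 + (-1 - 4*(-17))) = sqrt(450 + (-1 + 68)) = sqrt(450 + 67) = sqrt(517)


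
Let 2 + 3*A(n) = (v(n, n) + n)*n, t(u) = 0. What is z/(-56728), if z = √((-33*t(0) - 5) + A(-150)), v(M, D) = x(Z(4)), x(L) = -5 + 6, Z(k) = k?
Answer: -√66999/170184 ≈ -0.0015210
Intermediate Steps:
x(L) = 1
v(M, D) = 1
A(n) = -⅔ + n*(1 + n)/3 (A(n) = -⅔ + ((1 + n)*n)/3 = -⅔ + (n*(1 + n))/3 = -⅔ + n*(1 + n)/3)
z = √66999/3 (z = √((-33*0 - 5) + (-⅔ + (⅓)*(-150) + (⅓)*(-150)²)) = √((0 - 5) + (-⅔ - 50 + (⅓)*22500)) = √(-5 + (-⅔ - 50 + 7500)) = √(-5 + 22348/3) = √(22333/3) = √66999/3 ≈ 86.281)
z/(-56728) = (√66999/3)/(-56728) = (√66999/3)*(-1/56728) = -√66999/170184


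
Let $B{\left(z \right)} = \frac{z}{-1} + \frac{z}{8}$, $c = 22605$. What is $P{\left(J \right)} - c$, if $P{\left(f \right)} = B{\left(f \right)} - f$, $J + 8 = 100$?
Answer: $- \frac{45555}{2} \approx -22778.0$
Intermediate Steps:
$B{\left(z \right)} = - \frac{7 z}{8}$ ($B{\left(z \right)} = z \left(-1\right) + z \frac{1}{8} = - z + \frac{z}{8} = - \frac{7 z}{8}$)
$J = 92$ ($J = -8 + 100 = 92$)
$P{\left(f \right)} = - \frac{15 f}{8}$ ($P{\left(f \right)} = - \frac{7 f}{8} - f = - \frac{15 f}{8}$)
$P{\left(J \right)} - c = \left(- \frac{15}{8}\right) 92 - 22605 = - \frac{345}{2} - 22605 = - \frac{45555}{2}$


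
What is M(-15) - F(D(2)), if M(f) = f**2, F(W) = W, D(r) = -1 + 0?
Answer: 226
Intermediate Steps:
D(r) = -1
M(-15) - F(D(2)) = (-15)**2 - 1*(-1) = 225 + 1 = 226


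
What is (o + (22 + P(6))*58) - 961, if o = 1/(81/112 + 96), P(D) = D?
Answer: 7182391/10833 ≈ 663.01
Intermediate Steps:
o = 112/10833 (o = 1/(81*(1/112) + 96) = 1/(81/112 + 96) = 1/(10833/112) = 112/10833 ≈ 0.010339)
(o + (22 + P(6))*58) - 961 = (112/10833 + (22 + 6)*58) - 961 = (112/10833 + 28*58) - 961 = (112/10833 + 1624) - 961 = 17592904/10833 - 961 = 7182391/10833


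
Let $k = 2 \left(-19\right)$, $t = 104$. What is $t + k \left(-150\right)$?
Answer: $5804$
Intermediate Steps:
$k = -38$
$t + k \left(-150\right) = 104 - -5700 = 104 + 5700 = 5804$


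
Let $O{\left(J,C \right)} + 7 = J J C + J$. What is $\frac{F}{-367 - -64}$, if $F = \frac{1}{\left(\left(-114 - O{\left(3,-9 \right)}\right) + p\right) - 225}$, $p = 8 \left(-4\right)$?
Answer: $\frac{1}{86658} \approx 1.154 \cdot 10^{-5}$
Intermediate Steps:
$O{\left(J,C \right)} = -7 + J + C J^{2}$ ($O{\left(J,C \right)} = -7 + \left(J J C + J\right) = -7 + \left(J^{2} C + J\right) = -7 + \left(C J^{2} + J\right) = -7 + \left(J + C J^{2}\right) = -7 + J + C J^{2}$)
$p = -32$
$F = - \frac{1}{286}$ ($F = \frac{1}{\left(\left(-114 - \left(-7 + 3 - 9 \cdot 3^{2}\right)\right) - 32\right) - 225} = \frac{1}{\left(\left(-114 - \left(-7 + 3 - 81\right)\right) - 32\right) - 225} = \frac{1}{\left(\left(-114 - -85\right) - 32\right) - 225} = \frac{1}{\left(\left(-114 + 85\right) - 32\right) - 225} = \frac{1}{\left(-29 - 32\right) - 225} = \frac{1}{-61 - 225} = \frac{1}{-286} = - \frac{1}{286} \approx -0.0034965$)
$\frac{F}{-367 - -64} = - \frac{1}{286 \left(-367 - -64\right)} = - \frac{1}{286 \left(-367 + 64\right)} = - \frac{1}{286 \left(-303\right)} = \left(- \frac{1}{286}\right) \left(- \frac{1}{303}\right) = \frac{1}{86658}$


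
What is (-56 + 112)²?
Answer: 3136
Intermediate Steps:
(-56 + 112)² = 56² = 3136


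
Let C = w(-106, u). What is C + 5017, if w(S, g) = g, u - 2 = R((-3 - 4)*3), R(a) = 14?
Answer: 5033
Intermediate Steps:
u = 16 (u = 2 + 14 = 16)
C = 16
C + 5017 = 16 + 5017 = 5033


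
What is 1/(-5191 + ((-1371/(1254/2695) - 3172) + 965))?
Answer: -38/393089 ≈ -9.6670e-5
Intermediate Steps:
1/(-5191 + ((-1371/(1254/2695) - 3172) + 965)) = 1/(-5191 + ((-1371/(1254*(1/2695)) - 3172) + 965)) = 1/(-5191 + ((-1371/114/245 - 3172) + 965)) = 1/(-5191 + ((-1371*245/114 - 3172) + 965)) = 1/(-5191 + ((-111965/38 - 3172) + 965)) = 1/(-5191 + (-232501/38 + 965)) = 1/(-5191 - 195831/38) = 1/(-393089/38) = -38/393089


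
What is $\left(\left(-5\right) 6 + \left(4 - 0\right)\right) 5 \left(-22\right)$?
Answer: $2860$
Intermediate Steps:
$\left(\left(-5\right) 6 + \left(4 - 0\right)\right) 5 \left(-22\right) = \left(-30 + \left(4 + 0\right)\right) 5 \left(-22\right) = \left(-30 + 4\right) 5 \left(-22\right) = \left(-26\right) 5 \left(-22\right) = \left(-130\right) \left(-22\right) = 2860$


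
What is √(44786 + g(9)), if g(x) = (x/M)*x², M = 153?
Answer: √12944531/17 ≈ 211.64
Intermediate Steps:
g(x) = x³/153 (g(x) = (x/153)*x² = x³/153)
√(44786 + g(9)) = √(44786 + (1/153)*9³) = √(44786 + (1/153)*729) = √(44786 + 81/17) = √(761443/17) = √12944531/17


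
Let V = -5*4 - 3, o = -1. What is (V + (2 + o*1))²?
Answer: 484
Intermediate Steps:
V = -23 (V = -20 - 3 = -23)
(V + (2 + o*1))² = (-23 + (2 - 1*1))² = (-23 + (2 - 1))² = (-23 + 1)² = (-22)² = 484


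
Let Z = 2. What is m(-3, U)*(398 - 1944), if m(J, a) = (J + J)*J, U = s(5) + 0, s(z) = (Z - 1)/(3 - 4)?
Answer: -27828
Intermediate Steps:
s(z) = -1 (s(z) = (2 - 1)/(3 - 4) = 1/(-1) = 1*(-1) = -1)
U = -1 (U = -1 + 0 = -1)
m(J, a) = 2*J² (m(J, a) = (2*J)*J = 2*J²)
m(-3, U)*(398 - 1944) = (2*(-3)²)*(398 - 1944) = (2*9)*(-1546) = 18*(-1546) = -27828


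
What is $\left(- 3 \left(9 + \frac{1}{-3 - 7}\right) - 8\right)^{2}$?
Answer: $\frac{120409}{100} \approx 1204.1$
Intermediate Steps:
$\left(- 3 \left(9 + \frac{1}{-3 - 7}\right) - 8\right)^{2} = \left(- 3 \left(9 + \frac{1}{-10}\right) - 8\right)^{2} = \left(- 3 \left(9 - \frac{1}{10}\right) - 8\right)^{2} = \left(\left(-3\right) \frac{89}{10} - 8\right)^{2} = \left(- \frac{267}{10} - 8\right)^{2} = \left(- \frac{347}{10}\right)^{2} = \frac{120409}{100}$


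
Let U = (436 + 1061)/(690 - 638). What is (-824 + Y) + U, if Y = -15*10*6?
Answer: -88151/52 ≈ -1695.2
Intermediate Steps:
Y = -900 (Y = -150*6 = -900)
U = 1497/52 ≈ 28.788
(-824 + Y) + U = (-824 - 900) + 1497/52 = -1724 + 1497/52 = -88151/52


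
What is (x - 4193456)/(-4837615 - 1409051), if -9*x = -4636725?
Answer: 11034793/18739998 ≈ 0.58884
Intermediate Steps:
x = 1545575/3 (x = -⅑*(-4636725) = 1545575/3 ≈ 5.1519e+5)
(x - 4193456)/(-4837615 - 1409051) = (1545575/3 - 4193456)/(-4837615 - 1409051) = -11034793/3/(-6246666) = -11034793/3*(-1/6246666) = 11034793/18739998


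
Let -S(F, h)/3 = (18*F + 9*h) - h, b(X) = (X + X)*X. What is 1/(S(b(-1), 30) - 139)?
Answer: -1/967 ≈ -0.0010341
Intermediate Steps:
b(X) = 2*X**2 (b(X) = (2*X)*X = 2*X**2)
S(F, h) = -54*F - 24*h (S(F, h) = -3*((18*F + 9*h) - h) = -3*((9*h + 18*F) - h) = -3*(8*h + 18*F) = -54*F - 24*h)
1/(S(b(-1), 30) - 139) = 1/((-108*(-1)**2 - 24*30) - 139) = 1/((-108 - 720) - 139) = 1/(-828 - 139) = 1/(-967) = -1/967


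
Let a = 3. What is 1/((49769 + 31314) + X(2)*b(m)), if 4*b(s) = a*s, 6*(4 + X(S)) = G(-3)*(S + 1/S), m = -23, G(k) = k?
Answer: 16/1298777 ≈ 1.2319e-5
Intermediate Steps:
X(S) = -4 - S/2 - 1/(2*S) (X(S) = -4 + (-3*(S + 1/S))/6 = -4 + (-3*S - 3/S)/6 = -4 + (-S/2 - 1/(2*S)) = -4 - S/2 - 1/(2*S))
b(s) = 3*s/4 (b(s) = (3*s)/4 = 3*s/4)
1/((49769 + 31314) + X(2)*b(m)) = 1/((49769 + 31314) + ((1/2)*(-1 + 2*(-8 - 1*2))/2)*((3/4)*(-23))) = 1/(81083 + ((1/2)*(1/2)*(-1 + 2*(-8 - 2)))*(-69/4)) = 1/(81083 + ((1/2)*(1/2)*(-1 + 2*(-10)))*(-69/4)) = 1/(81083 + ((1/2)*(1/2)*(-1 - 20))*(-69/4)) = 1/(81083 + ((1/2)*(1/2)*(-21))*(-69/4)) = 1/(81083 - 21/4*(-69/4)) = 1/(81083 + 1449/16) = 1/(1298777/16) = 16/1298777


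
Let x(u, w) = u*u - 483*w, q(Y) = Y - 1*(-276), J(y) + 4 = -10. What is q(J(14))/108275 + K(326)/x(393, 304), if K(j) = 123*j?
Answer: 1447868868/274910225 ≈ 5.2667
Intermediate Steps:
J(y) = -14 (J(y) = -4 - 10 = -14)
q(Y) = 276 + Y (q(Y) = Y + 276 = 276 + Y)
x(u, w) = u² - 483*w
q(J(14))/108275 + K(326)/x(393, 304) = (276 - 14)/108275 + (123*326)/(393² - 483*304) = 262*(1/108275) + 40098/(154449 - 146832) = 262/108275 + 40098/7617 = 262/108275 + 40098*(1/7617) = 262/108275 + 13366/2539 = 1447868868/274910225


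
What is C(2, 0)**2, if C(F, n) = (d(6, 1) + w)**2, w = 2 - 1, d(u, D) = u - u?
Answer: 1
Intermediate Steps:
d(u, D) = 0
w = 1
C(F, n) = 1 (C(F, n) = (0 + 1)**2 = 1**2 = 1)
C(2, 0)**2 = 1**2 = 1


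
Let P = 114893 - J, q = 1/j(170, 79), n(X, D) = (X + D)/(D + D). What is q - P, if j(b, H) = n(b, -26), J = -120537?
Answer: -8475493/36 ≈ -2.3543e+5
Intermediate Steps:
n(X, D) = (D + X)/(2*D) (n(X, D) = (D + X)/((2*D)) = (D + X)*(1/(2*D)) = (D + X)/(2*D))
j(b, H) = ½ - b/52 (j(b, H) = (½)*(-26 + b)/(-26) = (½)*(-1/26)*(-26 + b) = ½ - b/52)
q = -13/36 (q = 1/(½ - 1/52*170) = 1/(½ - 85/26) = 1/(-36/13) = -13/36 ≈ -0.36111)
P = 235430 (P = 114893 - 1*(-120537) = 114893 + 120537 = 235430)
q - P = -13/36 - 1*235430 = -13/36 - 235430 = -8475493/36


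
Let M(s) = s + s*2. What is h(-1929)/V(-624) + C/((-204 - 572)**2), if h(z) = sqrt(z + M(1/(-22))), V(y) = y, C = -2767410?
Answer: -14265/3104 - I*sqrt(933702)/13728 ≈ -4.5957 - 0.070388*I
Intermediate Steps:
M(s) = 3*s (M(s) = s + 2*s = 3*s)
h(z) = sqrt(-3/22 + z) (h(z) = sqrt(z + 3/(-22)) = sqrt(z + 3*(-1/22)) = sqrt(z - 3/22) = sqrt(-3/22 + z))
h(-1929)/V(-624) + C/((-204 - 572)**2) = (sqrt(-66 + 484*(-1929))/22)/(-624) - 2767410/(-204 - 572)**2 = (sqrt(-66 - 933636)/22)*(-1/624) - 2767410/((-776)**2) = (sqrt(-933702)/22)*(-1/624) - 2767410/602176 = ((I*sqrt(933702))/22)*(-1/624) - 2767410*1/602176 = (I*sqrt(933702)/22)*(-1/624) - 14265/3104 = -I*sqrt(933702)/13728 - 14265/3104 = -14265/3104 - I*sqrt(933702)/13728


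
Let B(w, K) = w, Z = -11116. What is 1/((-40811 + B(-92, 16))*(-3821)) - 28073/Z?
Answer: 4387539371615/1737323675108 ≈ 2.5255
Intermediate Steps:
1/((-40811 + B(-92, 16))*(-3821)) - 28073/Z = 1/(-40811 - 92*(-3821)) - 28073/(-11116) = -1/3821/(-40903) - 28073*(-1/11116) = -1/40903*(-1/3821) + 28073/11116 = 1/156290363 + 28073/11116 = 4387539371615/1737323675108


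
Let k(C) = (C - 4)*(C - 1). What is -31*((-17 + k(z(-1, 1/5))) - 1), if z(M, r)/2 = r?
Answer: 12276/25 ≈ 491.04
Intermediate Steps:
z(M, r) = 2*r
k(C) = (-1 + C)*(-4 + C) (k(C) = (-4 + C)*(-1 + C) = (-1 + C)*(-4 + C))
-31*((-17 + k(z(-1, 1/5))) - 1) = -31*((-17 + (4 + (2*(1/5))**2 - 10*1/5)) - 1) = -31*((-17 + (4 + (2*(1*(1/5)))**2 - 10*1*(1/5))) - 1) = -31*((-17 + (4 + (2*(1/5))**2 - 10/5)) - 1) = -31*((-17 + (4 + (2/5)**2 - 5*2/5)) - 1) = -31*((-17 + (4 + 4/25 - 2)) - 1) = -31*((-17 + 54/25) - 1) = -31*(-371/25 - 1) = -31*(-396/25) = 12276/25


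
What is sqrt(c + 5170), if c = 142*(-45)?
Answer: 2*I*sqrt(305) ≈ 34.928*I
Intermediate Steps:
c = -6390
sqrt(c + 5170) = sqrt(-6390 + 5170) = sqrt(-1220) = 2*I*sqrt(305)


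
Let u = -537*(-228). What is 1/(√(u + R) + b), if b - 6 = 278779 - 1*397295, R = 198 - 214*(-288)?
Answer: -59255/7022217917 - 3*√20474/14044435834 ≈ -8.4688e-6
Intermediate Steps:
u = 122436
R = 61830 (R = 198 + 61632 = 61830)
b = -118510 (b = 6 + (278779 - 1*397295) = 6 + (278779 - 397295) = 6 - 118516 = -118510)
1/(√(u + R) + b) = 1/(√(122436 + 61830) - 118510) = 1/(√184266 - 118510) = 1/(3*√20474 - 118510) = 1/(-118510 + 3*√20474)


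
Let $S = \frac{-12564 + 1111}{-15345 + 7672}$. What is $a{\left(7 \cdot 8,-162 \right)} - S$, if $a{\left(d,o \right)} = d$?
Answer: $\frac{418235}{7673} \approx 54.507$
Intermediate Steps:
$S = \frac{11453}{7673}$ ($S = - \frac{11453}{-7673} = \left(-11453\right) \left(- \frac{1}{7673}\right) = \frac{11453}{7673} \approx 1.4926$)
$a{\left(7 \cdot 8,-162 \right)} - S = 7 \cdot 8 - \frac{11453}{7673} = 56 - \frac{11453}{7673} = \frac{418235}{7673}$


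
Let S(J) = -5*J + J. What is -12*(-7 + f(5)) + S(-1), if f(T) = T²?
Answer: -212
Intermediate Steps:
S(J) = -4*J
-12*(-7 + f(5)) + S(-1) = -12*(-7 + 5²) - 4*(-1) = -12*(-7 + 25) + 4 = -12*18 + 4 = -216 + 4 = -212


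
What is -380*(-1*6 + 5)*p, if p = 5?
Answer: 1900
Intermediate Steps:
-380*(-1*6 + 5)*p = -380*(-1*6 + 5)*5 = -380*(-6 + 5)*5 = -(-380)*5 = -380*(-5) = 1900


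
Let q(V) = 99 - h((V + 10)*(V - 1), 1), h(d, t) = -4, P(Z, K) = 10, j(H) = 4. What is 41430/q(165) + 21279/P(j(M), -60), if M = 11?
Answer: 2606037/1030 ≈ 2530.1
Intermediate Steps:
q(V) = 103 (q(V) = 99 - 1*(-4) = 99 + 4 = 103)
41430/q(165) + 21279/P(j(M), -60) = 41430/103 + 21279/10 = 2606037/1030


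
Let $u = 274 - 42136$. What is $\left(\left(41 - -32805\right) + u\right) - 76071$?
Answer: $-85087$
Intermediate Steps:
$u = -41862$ ($u = 274 - 42136 = -41862$)
$\left(\left(41 - -32805\right) + u\right) - 76071 = \left(\left(41 - -32805\right) - 41862\right) - 76071 = \left(\left(41 + 32805\right) - 41862\right) - 76071 = \left(32846 - 41862\right) - 76071 = -9016 - 76071 = -85087$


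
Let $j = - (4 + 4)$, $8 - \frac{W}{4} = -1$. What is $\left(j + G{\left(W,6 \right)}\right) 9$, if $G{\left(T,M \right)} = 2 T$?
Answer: $576$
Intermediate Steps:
$W = 36$ ($W = 32 - -4 = 32 + 4 = 36$)
$j = -8$ ($j = \left(-1\right) 8 = -8$)
$\left(j + G{\left(W,6 \right)}\right) 9 = \left(-8 + 2 \cdot 36\right) 9 = \left(-8 + 72\right) 9 = 64 \cdot 9 = 576$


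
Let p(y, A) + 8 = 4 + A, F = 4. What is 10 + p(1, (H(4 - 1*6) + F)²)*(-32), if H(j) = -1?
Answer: -150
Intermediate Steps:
p(y, A) = -4 + A (p(y, A) = -8 + (4 + A) = -4 + A)
10 + p(1, (H(4 - 1*6) + F)²)*(-32) = 10 + (-4 + (-1 + 4)²)*(-32) = 10 + (-4 + 3²)*(-32) = 10 + (-4 + 9)*(-32) = 10 + 5*(-32) = 10 - 160 = -150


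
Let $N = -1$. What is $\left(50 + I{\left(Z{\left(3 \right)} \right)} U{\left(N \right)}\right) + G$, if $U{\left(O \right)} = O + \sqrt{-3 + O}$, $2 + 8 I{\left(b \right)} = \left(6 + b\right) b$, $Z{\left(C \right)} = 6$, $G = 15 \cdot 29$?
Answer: $\frac{1905}{4} + \frac{35 i}{2} \approx 476.25 + 17.5 i$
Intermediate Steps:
$G = 435$
$I{\left(b \right)} = - \frac{1}{4} + \frac{b \left(6 + b\right)}{8}$ ($I{\left(b \right)} = - \frac{1}{4} + \frac{\left(6 + b\right) b}{8} = - \frac{1}{4} + \frac{b \left(6 + b\right)}{8}$)
$\left(50 + I{\left(Z{\left(3 \right)} \right)} U{\left(N \right)}\right) + G = \left(50 + \left(- \frac{1}{4} + \frac{6^{2}}{8} + \frac{3}{4} \cdot 6\right) \left(-1 + \sqrt{-3 - 1}\right)\right) + 435 = \left(50 + \left(- \frac{1}{4} + \frac{1}{8} \cdot 36 + \frac{9}{2}\right) \left(-1 + \sqrt{-4}\right)\right) + 435 = \left(50 + \left(- \frac{1}{4} + \frac{9}{2} + \frac{9}{2}\right) \left(-1 + 2 i\right)\right) + 435 = \left(50 + \frac{35 \left(-1 + 2 i\right)}{4}\right) + 435 = \left(50 - \left(\frac{35}{4} - \frac{35 i}{2}\right)\right) + 435 = \left(\frac{165}{4} + \frac{35 i}{2}\right) + 435 = \frac{1905}{4} + \frac{35 i}{2}$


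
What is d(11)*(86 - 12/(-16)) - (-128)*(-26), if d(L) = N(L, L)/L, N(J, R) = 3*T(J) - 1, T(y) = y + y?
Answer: -123877/44 ≈ -2815.4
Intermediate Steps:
T(y) = 2*y
N(J, R) = -1 + 6*J (N(J, R) = 3*(2*J) - 1 = 6*J - 1 = -1 + 6*J)
d(L) = (-1 + 6*L)/L
d(11)*(86 - 12/(-16)) - (-128)*(-26) = (6 - 1/11)*(86 - 12/(-16)) - (-128)*(-26) = (6 - 1*1/11)*(86 - 12*(-1/16)) - 1*3328 = (6 - 1/11)*(86 + ¾) - 3328 = (65/11)*(347/4) - 3328 = 22555/44 - 3328 = -123877/44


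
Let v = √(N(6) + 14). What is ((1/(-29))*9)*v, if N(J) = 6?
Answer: -18*√5/29 ≈ -1.3879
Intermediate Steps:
v = 2*√5 (v = √(6 + 14) = √20 = 2*√5 ≈ 4.4721)
((1/(-29))*9)*v = ((1/(-29))*9)*(2*√5) = ((1*(-1/29))*9)*(2*√5) = (-1/29*9)*(2*√5) = -18*√5/29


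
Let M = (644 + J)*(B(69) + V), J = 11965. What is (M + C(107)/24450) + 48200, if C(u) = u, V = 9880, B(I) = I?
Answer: 3068356197557/24450 ≈ 1.2550e+8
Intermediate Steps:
M = 125446941 (M = (644 + 11965)*(69 + 9880) = 12609*9949 = 125446941)
(M + C(107)/24450) + 48200 = (125446941 + 107/24450) + 48200 = 3067177707557/24450 + 48200 = 3068356197557/24450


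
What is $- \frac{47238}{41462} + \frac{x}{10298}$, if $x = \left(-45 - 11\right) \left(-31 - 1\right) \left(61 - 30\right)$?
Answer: $\frac{454210025}{106743919} \approx 4.2551$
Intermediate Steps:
$x = 55552$ ($x = \left(-56\right) \left(-32\right) 31 = 1792 \cdot 31 = 55552$)
$- \frac{47238}{41462} + \frac{x}{10298} = - \frac{47238}{41462} + \frac{55552}{10298} = \left(-47238\right) \frac{1}{41462} + 55552 \cdot \frac{1}{10298} = - \frac{23619}{20731} + \frac{27776}{5149} = \frac{454210025}{106743919}$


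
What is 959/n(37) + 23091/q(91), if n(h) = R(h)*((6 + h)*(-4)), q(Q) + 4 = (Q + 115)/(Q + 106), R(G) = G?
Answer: -4824988261/617308 ≈ -7816.2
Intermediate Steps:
q(Q) = -4 + (115 + Q)/(106 + Q) (q(Q) = -4 + (Q + 115)/(Q + 106) = -4 + (115 + Q)/(106 + Q))
n(h) = h*(-24 - 4*h) (n(h) = h*((6 + h)*(-4)) = h*(-24 - 4*h))
959/n(37) + 23091/q(91) = 959/((-4*37*(6 + 37))) + 23091/((3*(-103 - 1*91)/(106 + 91))) = 959/((-4*37*43)) + 23091/((3*(-103 - 91)/197)) = 959/(-6364) + 23091/((3*(1/197)*(-194))) = 959*(-1/6364) + 23091/(-582/197) = -959/6364 + 23091*(-197/582) = -959/6364 - 1516309/194 = -4824988261/617308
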